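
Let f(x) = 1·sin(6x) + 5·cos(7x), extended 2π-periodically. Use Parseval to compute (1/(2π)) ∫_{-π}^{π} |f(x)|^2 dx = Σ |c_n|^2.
Σ |c_n|^2 = 13

Expand |f|^2 and use orthogonality of {sin(nx), cos(mx)} on [-π, π]:
  ∫_{-π}^{π} sin(nx)^2 dx = π, ∫ cos(mx)^2 dx = π, and cross terms integrate to 0.
So ∫_{-π}^{π} f(x)^2 dx = 1^2 · π + 5^2 · π = (1 + 25)π.
Divide by 2π: (1 + 25)/2 = 13.
By Parseval, this equals Σ |c_n|^2.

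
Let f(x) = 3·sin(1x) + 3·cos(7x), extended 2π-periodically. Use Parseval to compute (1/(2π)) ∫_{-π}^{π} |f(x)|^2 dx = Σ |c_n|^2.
Σ |c_n|^2 = 9

Expand |f|^2 and use orthogonality of {sin(nx), cos(mx)} on [-π, π]:
  ∫_{-π}^{π} sin(nx)^2 dx = π, ∫ cos(mx)^2 dx = π, and cross terms integrate to 0.
So ∫_{-π}^{π} f(x)^2 dx = 3^2 · π + 3^2 · π = (9 + 9)π.
Divide by 2π: (9 + 9)/2 = 9.
By Parseval, this equals Σ |c_n|^2.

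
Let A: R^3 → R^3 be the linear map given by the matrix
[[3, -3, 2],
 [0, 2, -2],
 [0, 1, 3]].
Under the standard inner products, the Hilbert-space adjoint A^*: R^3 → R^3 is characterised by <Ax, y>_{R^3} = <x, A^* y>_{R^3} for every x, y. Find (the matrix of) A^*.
A^* = A^T =
[[3, 0, 0],
 [-3, 2, 1],
 [2, -2, 3]]

For real matrices with standard dot products, the defining identity <Ax, y> = <x, A^* y> gives (Ax)^T y = x^T (A^*) y, i.e. x^T A^T y = x^T (A^*) y. Since this holds for all x, y, we must have A^* = A^T. Therefore
A^* =
[[3, 0, 0],
 [-3, 2, 1],
 [2, -2, 3]].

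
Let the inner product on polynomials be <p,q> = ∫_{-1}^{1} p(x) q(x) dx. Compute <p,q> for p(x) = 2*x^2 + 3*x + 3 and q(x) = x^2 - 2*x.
<p,q> = -6/5

Expand the product: p(x)·q(x) = 2*x^4 - x^3 - 3*x^2 - 6*x.
∫_{-1}^{1} of each monomial x^k gives [2/(k+1) if k even, 0 if k odd]. Integrating term-by-term (or equivalently evaluating the antiderivative F(x) = 2*x^5/5 - x^4/4 - x^3 - 3*x^2 at the endpoints):
  F(1) − F(−1) = -77/20 − (-53/20) = -6/5.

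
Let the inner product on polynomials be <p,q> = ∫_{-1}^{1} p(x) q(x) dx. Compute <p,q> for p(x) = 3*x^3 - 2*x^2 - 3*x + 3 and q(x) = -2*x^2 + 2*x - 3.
<p,q> = -18

Expand the product: p(x)·q(x) = -6*x^5 + 10*x^4 - 7*x^3 - 6*x^2 + 15*x - 9.
∫_{-1}^{1} of each monomial x^k gives [2/(k+1) if k even, 0 if k odd]. Integrating term-by-term (or equivalently evaluating the antiderivative F(x) = -x^6 + 2*x^5 - 7*x^4/4 - 2*x^3 + 15*x^2/2 - 9*x at the endpoints):
  F(1) − F(−1) = -17/4 − (55/4) = -18.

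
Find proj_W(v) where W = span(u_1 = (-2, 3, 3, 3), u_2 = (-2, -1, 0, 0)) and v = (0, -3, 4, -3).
proj_W(v) = (-6/7, -9/7, -9/14, -9/14)

Set up U = [u_1 | ... | u_2] ∈ R^(4×2). The projector onto W = col(U) is P = U (U^T U)^(-1) U^T.
Compute U^T U =
  [31, 1]
  [1, 5],
and U^T v = (-6, 3).
Solve U^T U · c = U^T v for the coefficients: c = (-3/14, 9/14). The projection is proj_W(v) = U c.
Check: (v - proj_W(v)) · u_1 = 0  (should be 0).
Check: (v - proj_W(v)) · u_2 = 0  (should be 0).
Result: proj_W(v) = (-6/7, -9/7, -9/14, -9/14).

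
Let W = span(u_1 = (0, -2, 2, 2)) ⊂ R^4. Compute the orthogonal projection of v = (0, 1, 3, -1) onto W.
proj_W(v) = (0, -1/3, 1/3, 1/3)

Set up U = [u_1 | ... | u_1] ∈ R^(4×1). The projector onto W = col(U) is P = U (U^T U)^(-1) U^T.
Compute U^T U =
  [12],
and U^T v = (2).
Solve U^T U · c = U^T v for the coefficients: c = (1/6). The projection is proj_W(v) = U c.
Check: (v - proj_W(v)) · u_1 = 0  (should be 0).
Result: proj_W(v) = (0, -1/3, 1/3, 1/3).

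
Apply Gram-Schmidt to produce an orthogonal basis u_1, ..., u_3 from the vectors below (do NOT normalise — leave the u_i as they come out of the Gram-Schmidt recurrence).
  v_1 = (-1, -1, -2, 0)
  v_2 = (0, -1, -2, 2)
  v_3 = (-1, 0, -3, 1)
Orthogonal basis:
  u_1 = (-1, -1, -2, 0)
  u_2 = (5/6, -1/6, -1/3, 2)
  u_3 = (-6/29, 36/29, -15/29, 3/29)

Apply the Gram-Schmidt recurrence
  u_1 = v_1
  u_i = v_i − Σ_{j<i} ((v_i · u_j) / (u_j · u_j)) · u_j.

Step by step this gives:
  u_1 = (-1, -1, -2, 0)
  u_2 = (5/6, -1/6, -1/3, 2)
  u_3 = (-6/29, 36/29, -15/29, 3/29)

Orthogonality check:
  u_2 · u_1 = 0 (should be 0)
  u_3 · u_1 = 0 (should be 0)
  u_3 · u_2 = 0 (should be 0)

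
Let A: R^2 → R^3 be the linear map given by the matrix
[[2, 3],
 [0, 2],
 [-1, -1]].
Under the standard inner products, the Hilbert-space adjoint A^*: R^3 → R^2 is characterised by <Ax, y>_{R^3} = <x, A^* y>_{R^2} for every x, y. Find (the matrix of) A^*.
A^* = A^T =
[[2, 0, -1],
 [3, 2, -1]]

For real matrices with standard dot products, the defining identity <Ax, y> = <x, A^* y> gives (Ax)^T y = x^T (A^*) y, i.e. x^T A^T y = x^T (A^*) y. Since this holds for all x, y, we must have A^* = A^T. Therefore
A^* =
[[2, 0, -1],
 [3, 2, -1]].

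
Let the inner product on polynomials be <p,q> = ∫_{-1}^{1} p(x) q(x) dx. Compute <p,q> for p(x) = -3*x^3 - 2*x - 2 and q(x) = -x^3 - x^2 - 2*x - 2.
<p,q> = 562/35

Expand the product: p(x)·q(x) = 3*x^6 + 3*x^5 + 8*x^4 + 10*x^3 + 6*x^2 + 8*x + 4.
∫_{-1}^{1} of each monomial x^k gives [2/(k+1) if k even, 0 if k odd]. Integrating term-by-term (or equivalently evaluating the antiderivative F(x) = 3*x^7/7 + x^6/2 + 8*x^5/5 + 5*x^4/2 + 2*x^3 + 4*x^2 + 4*x at the endpoints):
  F(1) − F(−1) = 526/35 − (-36/35) = 562/35.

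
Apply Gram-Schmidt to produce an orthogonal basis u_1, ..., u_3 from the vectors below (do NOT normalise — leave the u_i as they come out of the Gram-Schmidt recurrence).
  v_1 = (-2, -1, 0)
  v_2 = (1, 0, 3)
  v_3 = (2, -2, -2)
Orthogonal basis:
  u_1 = (-2, -1, 0)
  u_2 = (1/5, -2/5, 3)
  u_3 = (30/23, -60/23, -10/23)

Apply the Gram-Schmidt recurrence
  u_1 = v_1
  u_i = v_i − Σ_{j<i} ((v_i · u_j) / (u_j · u_j)) · u_j.

Step by step this gives:
  u_1 = (-2, -1, 0)
  u_2 = (1/5, -2/5, 3)
  u_3 = (30/23, -60/23, -10/23)

Orthogonality check:
  u_2 · u_1 = 0 (should be 0)
  u_3 · u_1 = 0 (should be 0)
  u_3 · u_2 = 0 (should be 0)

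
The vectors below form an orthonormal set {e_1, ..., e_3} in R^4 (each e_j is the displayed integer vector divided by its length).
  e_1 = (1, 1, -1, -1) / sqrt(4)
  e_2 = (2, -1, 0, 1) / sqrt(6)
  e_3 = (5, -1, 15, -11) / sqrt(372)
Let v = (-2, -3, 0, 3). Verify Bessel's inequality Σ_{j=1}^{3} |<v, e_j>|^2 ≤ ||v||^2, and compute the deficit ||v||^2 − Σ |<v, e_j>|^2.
Σ |<v, e_j>|^2 = 650/31; ||v||^2 = 22; deficit = 32/31

Write each e_j = u_j / sqrt(<u_j, u_j>) where u_j is the displayed integer vector. Then <v, e_j> = <v, u_j> / sqrt(<u_j, u_j>), so |<v, e_j>|^2 = <v, u_j>^2 / <u_j, u_j>.
Coefficients: <v, e_1> = -8/sqrt(4), <v, e_2> = 2/sqrt(6), <v, e_3> = -40/sqrt(372).
Square and sum: Σ |<v, e_j>|^2 = 650/31.
Compute ||v||^2 = v·v = 22.
Deficit = 22 − 650/31 = 32/31 ≥ 0, confirming Bessel's inequality. (The deficit equals ||v − Σ <v,e_j> e_j||^2, the squared distance from v to span{e_j}.)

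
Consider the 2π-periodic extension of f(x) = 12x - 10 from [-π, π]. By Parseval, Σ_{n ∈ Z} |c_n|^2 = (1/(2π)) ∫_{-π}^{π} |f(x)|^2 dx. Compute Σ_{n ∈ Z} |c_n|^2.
Σ |c_n|^2 = 48π^2 + 100

Expand and integrate term by term over [-π, π]:
  ∫ (12x)^2 dx = 144·(2π^3/3); ∫ 2·12·(-10)·x dx = 0 (odd integrand); ∫ (-10)^2 dx = 100·2π.
So (1/(2π)) ∫_{-π}^{π} (12x - 10)^2 dx = 144π^2/3 + 100 = 48π^2 + 100.
Parseval ⇒ Σ |c_n|^2 = 48π^2 + 100.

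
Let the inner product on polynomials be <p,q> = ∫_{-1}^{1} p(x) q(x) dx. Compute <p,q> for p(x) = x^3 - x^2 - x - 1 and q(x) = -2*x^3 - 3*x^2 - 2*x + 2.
<p,q> = -48/35

Expand the product: p(x)·q(x) = -2*x^6 - x^5 + 3*x^4 + 9*x^3 + 3*x^2 - 2.
∫_{-1}^{1} of each monomial x^k gives [2/(k+1) if k even, 0 if k odd]. Integrating term-by-term (or equivalently evaluating the antiderivative F(x) = -2*x^7/7 - x^6/6 + 3*x^5/5 + 9*x^4/4 + x^3 - 2*x at the endpoints):
  F(1) − F(−1) = 587/420 − (1163/420) = -48/35.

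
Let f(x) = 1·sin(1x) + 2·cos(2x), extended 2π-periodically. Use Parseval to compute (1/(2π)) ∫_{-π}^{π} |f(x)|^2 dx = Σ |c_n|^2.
Σ |c_n|^2 = 5/2

Expand |f|^2 and use orthogonality of {sin(nx), cos(mx)} on [-π, π]:
  ∫_{-π}^{π} sin(nx)^2 dx = π, ∫ cos(mx)^2 dx = π, and cross terms integrate to 0.
So ∫_{-π}^{π} f(x)^2 dx = 1^2 · π + 2^2 · π = (1 + 4)π.
Divide by 2π: (1 + 4)/2 = 5/2.
By Parseval, this equals Σ |c_n|^2.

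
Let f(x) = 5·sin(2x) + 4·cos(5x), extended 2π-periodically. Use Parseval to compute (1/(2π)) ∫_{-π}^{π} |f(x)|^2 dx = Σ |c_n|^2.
Σ |c_n|^2 = 41/2

Expand |f|^2 and use orthogonality of {sin(nx), cos(mx)} on [-π, π]:
  ∫_{-π}^{π} sin(nx)^2 dx = π, ∫ cos(mx)^2 dx = π, and cross terms integrate to 0.
So ∫_{-π}^{π} f(x)^2 dx = 5^2 · π + 4^2 · π = (25 + 16)π.
Divide by 2π: (25 + 16)/2 = 41/2.
By Parseval, this equals Σ |c_n|^2.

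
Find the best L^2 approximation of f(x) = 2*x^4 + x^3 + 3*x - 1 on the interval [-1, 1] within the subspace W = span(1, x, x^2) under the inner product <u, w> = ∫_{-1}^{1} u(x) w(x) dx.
g(x) = 12*x^2/7 + 18*x/5 - 41/35

The best approximation g ∈ W is the orthogonal projection of f onto W. Writing g = a_0 + a_1 x + a_2 x^2, the coefficients solve the normal equations G · a = b where
  G_{ij} = <φ_i, φ_j> and b_i = <f, φ_i>, with φ_0 = 1, φ_1 = x, φ_2 = x^2.
G =
  [2, 0, 2/3]
  [0, 2/3, 0]
  [2/3, 0, 2/5],
b = (-6/5, 12/5, -2/21).
Solving gives a_0 = -41/35, a_1 = 18/5, a_2 = 12/7, so
  g(x) = 12*x^2/7 + 18*x/5 - 41/35.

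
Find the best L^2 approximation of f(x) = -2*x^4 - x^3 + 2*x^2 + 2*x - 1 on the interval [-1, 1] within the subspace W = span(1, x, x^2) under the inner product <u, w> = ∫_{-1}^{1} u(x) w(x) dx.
g(x) = 2*x^2/7 + 7*x/5 - 29/35

The best approximation g ∈ W is the orthogonal projection of f onto W. Writing g = a_0 + a_1 x + a_2 x^2, the coefficients solve the normal equations G · a = b where
  G_{ij} = <φ_i, φ_j> and b_i = <f, φ_i>, with φ_0 = 1, φ_1 = x, φ_2 = x^2.
G =
  [2, 0, 2/3]
  [0, 2/3, 0]
  [2/3, 0, 2/5],
b = (-22/15, 14/15, -46/105).
Solving gives a_0 = -29/35, a_1 = 7/5, a_2 = 2/7, so
  g(x) = 2*x^2/7 + 7*x/5 - 29/35.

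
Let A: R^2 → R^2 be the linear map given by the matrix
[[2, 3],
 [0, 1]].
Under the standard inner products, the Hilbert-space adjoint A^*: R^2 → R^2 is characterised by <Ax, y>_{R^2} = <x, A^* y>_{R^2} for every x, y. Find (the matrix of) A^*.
A^* = A^T =
[[2, 0],
 [3, 1]]

For real matrices with standard dot products, the defining identity <Ax, y> = <x, A^* y> gives (Ax)^T y = x^T (A^*) y, i.e. x^T A^T y = x^T (A^*) y. Since this holds for all x, y, we must have A^* = A^T. Therefore
A^* =
[[2, 0],
 [3, 1]].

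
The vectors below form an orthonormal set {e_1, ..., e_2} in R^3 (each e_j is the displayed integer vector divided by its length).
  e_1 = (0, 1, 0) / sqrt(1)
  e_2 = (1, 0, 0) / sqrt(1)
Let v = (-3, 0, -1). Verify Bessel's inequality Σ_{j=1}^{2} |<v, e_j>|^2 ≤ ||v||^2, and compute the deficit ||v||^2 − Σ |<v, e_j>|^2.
Σ |<v, e_j>|^2 = 9; ||v||^2 = 10; deficit = 1

Write each e_j = u_j / sqrt(<u_j, u_j>) where u_j is the displayed integer vector. Then <v, e_j> = <v, u_j> / sqrt(<u_j, u_j>), so |<v, e_j>|^2 = <v, u_j>^2 / <u_j, u_j>.
Coefficients: <v, e_1> = 0/sqrt(1), <v, e_2> = -3/sqrt(1).
Square and sum: Σ |<v, e_j>|^2 = 9.
Compute ||v||^2 = v·v = 10.
Deficit = 10 − 9 = 1 ≥ 0, confirming Bessel's inequality. (The deficit equals ||v − Σ <v,e_j> e_j||^2, the squared distance from v to span{e_j}.)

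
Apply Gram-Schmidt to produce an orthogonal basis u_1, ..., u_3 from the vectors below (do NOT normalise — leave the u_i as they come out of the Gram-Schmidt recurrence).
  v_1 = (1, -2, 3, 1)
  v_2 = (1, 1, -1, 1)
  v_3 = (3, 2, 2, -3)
Orthogonal basis:
  u_1 = (1, -2, 3, 1)
  u_2 = (6/5, 3/5, -2/5, 6/5)
  u_3 = (139/51, 112/51, 28/17, -167/51)

Apply the Gram-Schmidt recurrence
  u_1 = v_1
  u_i = v_i − Σ_{j<i} ((v_i · u_j) / (u_j · u_j)) · u_j.

Step by step this gives:
  u_1 = (1, -2, 3, 1)
  u_2 = (6/5, 3/5, -2/5, 6/5)
  u_3 = (139/51, 112/51, 28/17, -167/51)

Orthogonality check:
  u_2 · u_1 = 0 (should be 0)
  u_3 · u_1 = 0 (should be 0)
  u_3 · u_2 = 0 (should be 0)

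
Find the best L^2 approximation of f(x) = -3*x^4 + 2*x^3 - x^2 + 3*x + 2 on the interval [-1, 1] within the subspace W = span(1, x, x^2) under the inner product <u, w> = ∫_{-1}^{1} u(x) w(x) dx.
g(x) = -25*x^2/7 + 21*x/5 + 79/35

The best approximation g ∈ W is the orthogonal projection of f onto W. Writing g = a_0 + a_1 x + a_2 x^2, the coefficients solve the normal equations G · a = b where
  G_{ij} = <φ_i, φ_j> and b_i = <f, φ_i>, with φ_0 = 1, φ_1 = x, φ_2 = x^2.
G =
  [2, 0, 2/3]
  [0, 2/3, 0]
  [2/3, 0, 2/5],
b = (32/15, 14/5, 8/105).
Solving gives a_0 = 79/35, a_1 = 21/5, a_2 = -25/7, so
  g(x) = -25*x^2/7 + 21*x/5 + 79/35.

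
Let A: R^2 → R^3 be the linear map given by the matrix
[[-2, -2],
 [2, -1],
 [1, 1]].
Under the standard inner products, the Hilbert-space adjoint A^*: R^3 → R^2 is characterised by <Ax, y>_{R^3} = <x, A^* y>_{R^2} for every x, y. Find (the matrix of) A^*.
A^* = A^T =
[[-2, 2, 1],
 [-2, -1, 1]]

For real matrices with standard dot products, the defining identity <Ax, y> = <x, A^* y> gives (Ax)^T y = x^T (A^*) y, i.e. x^T A^T y = x^T (A^*) y. Since this holds for all x, y, we must have A^* = A^T. Therefore
A^* =
[[-2, 2, 1],
 [-2, -1, 1]].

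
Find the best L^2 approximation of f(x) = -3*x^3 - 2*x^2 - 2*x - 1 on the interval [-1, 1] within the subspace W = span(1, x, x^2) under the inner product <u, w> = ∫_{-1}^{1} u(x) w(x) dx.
g(x) = -2*x^2 - 19*x/5 - 1

The best approximation g ∈ W is the orthogonal projection of f onto W. Writing g = a_0 + a_1 x + a_2 x^2, the coefficients solve the normal equations G · a = b where
  G_{ij} = <φ_i, φ_j> and b_i = <f, φ_i>, with φ_0 = 1, φ_1 = x, φ_2 = x^2.
G =
  [2, 0, 2/3]
  [0, 2/3, 0]
  [2/3, 0, 2/5],
b = (-10/3, -38/15, -22/15).
Solving gives a_0 = -1, a_1 = -19/5, a_2 = -2, so
  g(x) = -2*x^2 - 19*x/5 - 1.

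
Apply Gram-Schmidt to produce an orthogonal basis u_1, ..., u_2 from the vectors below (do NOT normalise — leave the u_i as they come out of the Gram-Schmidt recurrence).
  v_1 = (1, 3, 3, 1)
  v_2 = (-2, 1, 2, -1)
Orthogonal basis:
  u_1 = (1, 3, 3, 1)
  u_2 = (-23/10, 1/10, 11/10, -13/10)

Apply the Gram-Schmidt recurrence
  u_1 = v_1
  u_i = v_i − Σ_{j<i} ((v_i · u_j) / (u_j · u_j)) · u_j.

Step by step this gives:
  u_1 = (1, 3, 3, 1)
  u_2 = (-23/10, 1/10, 11/10, -13/10)

Orthogonality check:
  u_2 · u_1 = 0 (should be 0)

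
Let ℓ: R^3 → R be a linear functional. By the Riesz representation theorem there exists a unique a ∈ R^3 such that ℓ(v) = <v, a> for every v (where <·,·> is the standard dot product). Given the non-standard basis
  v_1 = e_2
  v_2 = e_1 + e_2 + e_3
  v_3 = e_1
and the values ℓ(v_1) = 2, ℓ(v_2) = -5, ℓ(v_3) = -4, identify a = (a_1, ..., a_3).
a = (-4, 2, -3)

Write a = (a_1, ..., a_3) in the standard basis. For each basis vector v_i, ℓ(v_i) = <v_i, a> is a linear equation in the a_j's. Collect the n equations into a matrix system V a = ℓ, where row i of V is v_i (expressed in the standard basis). Since V is invertible (lower-triangular with 1s on the diagonal, up to permutation), solve by back-substitution:
  V =
[[0, 1, 0],
 [1, 1, 1],
 [1, 0, 0]]
  V a = (2, -5, -4)
Solving gives a = (-4, 2, -3).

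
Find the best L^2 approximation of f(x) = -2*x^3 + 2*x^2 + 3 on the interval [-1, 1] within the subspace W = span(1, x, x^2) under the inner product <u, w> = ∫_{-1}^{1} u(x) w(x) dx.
g(x) = 2*x^2 - 6*x/5 + 3

The best approximation g ∈ W is the orthogonal projection of f onto W. Writing g = a_0 + a_1 x + a_2 x^2, the coefficients solve the normal equations G · a = b where
  G_{ij} = <φ_i, φ_j> and b_i = <f, φ_i>, with φ_0 = 1, φ_1 = x, φ_2 = x^2.
G =
  [2, 0, 2/3]
  [0, 2/3, 0]
  [2/3, 0, 2/5],
b = (22/3, -4/5, 14/5).
Solving gives a_0 = 3, a_1 = -6/5, a_2 = 2, so
  g(x) = 2*x^2 - 6*x/5 + 3.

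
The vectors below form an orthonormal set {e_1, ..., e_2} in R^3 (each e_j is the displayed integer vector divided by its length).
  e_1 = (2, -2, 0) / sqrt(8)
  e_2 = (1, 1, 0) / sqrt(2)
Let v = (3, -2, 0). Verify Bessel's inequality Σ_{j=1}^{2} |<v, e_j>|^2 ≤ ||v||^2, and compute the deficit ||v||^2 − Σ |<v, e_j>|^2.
Σ |<v, e_j>|^2 = 13; ||v||^2 = 13; deficit = 0

Write each e_j = u_j / sqrt(<u_j, u_j>) where u_j is the displayed integer vector. Then <v, e_j> = <v, u_j> / sqrt(<u_j, u_j>), so |<v, e_j>|^2 = <v, u_j>^2 / <u_j, u_j>.
Coefficients: <v, e_1> = 10/sqrt(8), <v, e_2> = 1/sqrt(2).
Square and sum: Σ |<v, e_j>|^2 = 13.
Compute ||v||^2 = v·v = 13.
Deficit = 13 − 13 = 0 ≥ 0, confirming Bessel's inequality. (The deficit equals ||v − Σ <v,e_j> e_j||^2, the squared distance from v to span{e_j}.)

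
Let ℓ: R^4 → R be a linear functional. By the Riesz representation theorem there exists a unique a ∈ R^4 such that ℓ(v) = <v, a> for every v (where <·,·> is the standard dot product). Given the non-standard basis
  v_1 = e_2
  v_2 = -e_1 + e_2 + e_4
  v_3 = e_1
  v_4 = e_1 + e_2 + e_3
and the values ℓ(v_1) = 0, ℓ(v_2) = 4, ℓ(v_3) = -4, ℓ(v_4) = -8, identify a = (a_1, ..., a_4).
a = (-4, 0, -4, 0)

Write a = (a_1, ..., a_4) in the standard basis. For each basis vector v_i, ℓ(v_i) = <v_i, a> is a linear equation in the a_j's. Collect the n equations into a matrix system V a = ℓ, where row i of V is v_i (expressed in the standard basis). Since V is invertible (lower-triangular with 1s on the diagonal, up to permutation), solve by back-substitution:
  V =
[[0, 1, 0, 0],
 [-1, 1, 0, 1],
 [1, 0, 0, 0],
 [1, 1, 1, 0]]
  V a = (0, 4, -4, -8)
Solving gives a = (-4, 0, -4, 0).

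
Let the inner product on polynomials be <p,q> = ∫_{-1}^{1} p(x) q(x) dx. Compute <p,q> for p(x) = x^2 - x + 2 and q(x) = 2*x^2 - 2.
<p,q> = -88/15

Expand the product: p(x)·q(x) = 2*x^4 - 2*x^3 + 2*x^2 + 2*x - 4.
∫_{-1}^{1} of each monomial x^k gives [2/(k+1) if k even, 0 if k odd]. Integrating term-by-term (or equivalently evaluating the antiderivative F(x) = 2*x^5/5 - x^4/2 + 2*x^3/3 + x^2 - 4*x at the endpoints):
  F(1) − F(−1) = -73/30 − (103/30) = -88/15.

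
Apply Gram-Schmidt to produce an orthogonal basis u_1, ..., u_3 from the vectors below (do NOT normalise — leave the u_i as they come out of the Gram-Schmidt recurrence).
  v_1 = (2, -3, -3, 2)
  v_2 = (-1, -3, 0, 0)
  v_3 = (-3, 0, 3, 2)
Orthogonal basis:
  u_1 = (2, -3, -3, 2)
  u_2 = (-20/13, -57/26, 21/26, -7/13)
  u_3 = (-216/211, 72/211, 240/211, 684/211)

Apply the Gram-Schmidt recurrence
  u_1 = v_1
  u_i = v_i − Σ_{j<i} ((v_i · u_j) / (u_j · u_j)) · u_j.

Step by step this gives:
  u_1 = (2, -3, -3, 2)
  u_2 = (-20/13, -57/26, 21/26, -7/13)
  u_3 = (-216/211, 72/211, 240/211, 684/211)

Orthogonality check:
  u_2 · u_1 = 0 (should be 0)
  u_3 · u_1 = 0 (should be 0)
  u_3 · u_2 = 0 (should be 0)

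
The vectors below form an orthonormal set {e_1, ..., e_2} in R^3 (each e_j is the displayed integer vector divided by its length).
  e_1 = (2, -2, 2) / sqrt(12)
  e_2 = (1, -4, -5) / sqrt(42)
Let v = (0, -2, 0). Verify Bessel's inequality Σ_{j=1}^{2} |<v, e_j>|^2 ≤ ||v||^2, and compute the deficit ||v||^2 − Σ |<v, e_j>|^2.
Σ |<v, e_j>|^2 = 20/7; ||v||^2 = 4; deficit = 8/7

Write each e_j = u_j / sqrt(<u_j, u_j>) where u_j is the displayed integer vector. Then <v, e_j> = <v, u_j> / sqrt(<u_j, u_j>), so |<v, e_j>|^2 = <v, u_j>^2 / <u_j, u_j>.
Coefficients: <v, e_1> = 4/sqrt(12), <v, e_2> = 8/sqrt(42).
Square and sum: Σ |<v, e_j>|^2 = 20/7.
Compute ||v||^2 = v·v = 4.
Deficit = 4 − 20/7 = 8/7 ≥ 0, confirming Bessel's inequality. (The deficit equals ||v − Σ <v,e_j> e_j||^2, the squared distance from v to span{e_j}.)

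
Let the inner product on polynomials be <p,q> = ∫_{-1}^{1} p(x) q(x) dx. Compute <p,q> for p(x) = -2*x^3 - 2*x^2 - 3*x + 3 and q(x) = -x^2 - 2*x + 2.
<p,q> = 206/15

Expand the product: p(x)·q(x) = 2*x^5 + 6*x^4 + 3*x^3 - x^2 - 12*x + 6.
∫_{-1}^{1} of each monomial x^k gives [2/(k+1) if k even, 0 if k odd]. Integrating term-by-term (or equivalently evaluating the antiderivative F(x) = x^6/3 + 6*x^5/5 + 3*x^4/4 - x^3/3 - 6*x^2 + 6*x at the endpoints):
  F(1) − F(−1) = 39/20 − (-707/60) = 206/15.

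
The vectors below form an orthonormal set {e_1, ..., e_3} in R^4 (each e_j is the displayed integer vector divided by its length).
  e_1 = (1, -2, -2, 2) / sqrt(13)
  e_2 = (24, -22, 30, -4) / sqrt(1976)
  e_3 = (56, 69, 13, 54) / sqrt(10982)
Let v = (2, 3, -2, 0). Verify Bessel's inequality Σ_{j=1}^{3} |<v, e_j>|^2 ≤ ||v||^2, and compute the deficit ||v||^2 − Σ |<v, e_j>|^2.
Σ |<v, e_j>|^2 = 3149/289; ||v||^2 = 17; deficit = 1764/289

Write each e_j = u_j / sqrt(<u_j, u_j>) where u_j is the displayed integer vector. Then <v, e_j> = <v, u_j> / sqrt(<u_j, u_j>), so |<v, e_j>|^2 = <v, u_j>^2 / <u_j, u_j>.
Coefficients: <v, e_1> = 0/sqrt(13), <v, e_2> = -78/sqrt(1976), <v, e_3> = 293/sqrt(10982).
Square and sum: Σ |<v, e_j>|^2 = 3149/289.
Compute ||v||^2 = v·v = 17.
Deficit = 17 − 3149/289 = 1764/289 ≥ 0, confirming Bessel's inequality. (The deficit equals ||v − Σ <v,e_j> e_j||^2, the squared distance from v to span{e_j}.)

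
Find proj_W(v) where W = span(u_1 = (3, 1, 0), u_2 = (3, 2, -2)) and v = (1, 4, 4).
proj_W(v) = (117/49, -8/49, 94/49)

Set up U = [u_1 | ... | u_2] ∈ R^(3×2). The projector onto W = col(U) is P = U (U^T U)^(-1) U^T.
Compute U^T U =
  [10, 11]
  [11, 17],
and U^T v = (7, 3).
Solve U^T U · c = U^T v for the coefficients: c = (86/49, -47/49). The projection is proj_W(v) = U c.
Check: (v - proj_W(v)) · u_1 = 0  (should be 0).
Check: (v - proj_W(v)) · u_2 = 0  (should be 0).
Result: proj_W(v) = (117/49, -8/49, 94/49).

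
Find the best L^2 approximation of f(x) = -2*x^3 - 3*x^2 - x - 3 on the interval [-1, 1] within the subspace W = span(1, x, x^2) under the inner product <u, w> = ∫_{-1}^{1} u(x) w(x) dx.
g(x) = -3*x^2 - 11*x/5 - 3

The best approximation g ∈ W is the orthogonal projection of f onto W. Writing g = a_0 + a_1 x + a_2 x^2, the coefficients solve the normal equations G · a = b where
  G_{ij} = <φ_i, φ_j> and b_i = <f, φ_i>, with φ_0 = 1, φ_1 = x, φ_2 = x^2.
G =
  [2, 0, 2/3]
  [0, 2/3, 0]
  [2/3, 0, 2/5],
b = (-8, -22/15, -16/5).
Solving gives a_0 = -3, a_1 = -11/5, a_2 = -3, so
  g(x) = -3*x^2 - 11*x/5 - 3.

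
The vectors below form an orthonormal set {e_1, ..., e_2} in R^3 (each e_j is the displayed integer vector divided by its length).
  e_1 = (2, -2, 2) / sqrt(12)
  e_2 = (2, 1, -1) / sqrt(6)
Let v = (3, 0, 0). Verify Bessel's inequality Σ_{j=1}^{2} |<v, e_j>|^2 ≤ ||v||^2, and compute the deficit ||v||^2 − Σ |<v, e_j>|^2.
Σ |<v, e_j>|^2 = 9; ||v||^2 = 9; deficit = 0

Write each e_j = u_j / sqrt(<u_j, u_j>) where u_j is the displayed integer vector. Then <v, e_j> = <v, u_j> / sqrt(<u_j, u_j>), so |<v, e_j>|^2 = <v, u_j>^2 / <u_j, u_j>.
Coefficients: <v, e_1> = 6/sqrt(12), <v, e_2> = 6/sqrt(6).
Square and sum: Σ |<v, e_j>|^2 = 9.
Compute ||v||^2 = v·v = 9.
Deficit = 9 − 9 = 0 ≥ 0, confirming Bessel's inequality. (The deficit equals ||v − Σ <v,e_j> e_j||^2, the squared distance from v to span{e_j}.)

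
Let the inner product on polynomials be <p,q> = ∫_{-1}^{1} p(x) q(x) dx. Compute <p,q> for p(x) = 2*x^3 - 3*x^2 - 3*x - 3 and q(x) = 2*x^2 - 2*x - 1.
<p,q> = 4

Expand the product: p(x)·q(x) = 4*x^5 - 10*x^4 - 2*x^3 + 3*x^2 + 9*x + 3.
∫_{-1}^{1} of each monomial x^k gives [2/(k+1) if k even, 0 if k odd]. Integrating term-by-term (or equivalently evaluating the antiderivative F(x) = 2*x^6/3 - 2*x^5 - x^4/2 + x^3 + 9*x^2/2 + 3*x at the endpoints):
  F(1) − F(−1) = 20/3 − (8/3) = 4.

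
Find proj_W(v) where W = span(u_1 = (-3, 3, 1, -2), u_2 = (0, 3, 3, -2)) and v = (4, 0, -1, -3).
proj_W(v) = (303/125, -63/250, 341/250, 21/125)

Set up U = [u_1 | ... | u_2] ∈ R^(4×2). The projector onto W = col(U) is P = U (U^T U)^(-1) U^T.
Compute U^T U =
  [23, 16]
  [16, 22],
and U^T v = (-7, 3).
Solve U^T U · c = U^T v for the coefficients: c = (-101/125, 181/250). The projection is proj_W(v) = U c.
Check: (v - proj_W(v)) · u_1 = 0  (should be 0).
Check: (v - proj_W(v)) · u_2 = 0  (should be 0).
Result: proj_W(v) = (303/125, -63/250, 341/250, 21/125).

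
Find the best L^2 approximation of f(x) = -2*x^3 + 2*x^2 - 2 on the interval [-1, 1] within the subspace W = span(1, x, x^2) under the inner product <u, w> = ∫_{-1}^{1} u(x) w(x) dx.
g(x) = 2*x^2 - 6*x/5 - 2

The best approximation g ∈ W is the orthogonal projection of f onto W. Writing g = a_0 + a_1 x + a_2 x^2, the coefficients solve the normal equations G · a = b where
  G_{ij} = <φ_i, φ_j> and b_i = <f, φ_i>, with φ_0 = 1, φ_1 = x, φ_2 = x^2.
G =
  [2, 0, 2/3]
  [0, 2/3, 0]
  [2/3, 0, 2/5],
b = (-8/3, -4/5, -8/15).
Solving gives a_0 = -2, a_1 = -6/5, a_2 = 2, so
  g(x) = 2*x^2 - 6*x/5 - 2.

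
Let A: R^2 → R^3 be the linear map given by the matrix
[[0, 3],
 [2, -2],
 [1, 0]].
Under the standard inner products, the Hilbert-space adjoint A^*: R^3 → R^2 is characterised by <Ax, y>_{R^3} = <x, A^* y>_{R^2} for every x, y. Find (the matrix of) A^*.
A^* = A^T =
[[0, 2, 1],
 [3, -2, 0]]

For real matrices with standard dot products, the defining identity <Ax, y> = <x, A^* y> gives (Ax)^T y = x^T (A^*) y, i.e. x^T A^T y = x^T (A^*) y. Since this holds for all x, y, we must have A^* = A^T. Therefore
A^* =
[[0, 2, 1],
 [3, -2, 0]].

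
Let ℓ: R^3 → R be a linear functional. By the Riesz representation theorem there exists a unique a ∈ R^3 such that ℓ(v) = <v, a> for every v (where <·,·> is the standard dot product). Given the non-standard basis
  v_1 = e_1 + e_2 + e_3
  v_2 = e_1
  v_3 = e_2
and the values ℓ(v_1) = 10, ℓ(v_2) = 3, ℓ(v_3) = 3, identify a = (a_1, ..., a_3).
a = (3, 3, 4)

Write a = (a_1, ..., a_3) in the standard basis. For each basis vector v_i, ℓ(v_i) = <v_i, a> is a linear equation in the a_j's. Collect the n equations into a matrix system V a = ℓ, where row i of V is v_i (expressed in the standard basis). Since V is invertible (lower-triangular with 1s on the diagonal, up to permutation), solve by back-substitution:
  V =
[[1, 1, 1],
 [1, 0, 0],
 [0, 1, 0]]
  V a = (10, 3, 3)
Solving gives a = (3, 3, 4).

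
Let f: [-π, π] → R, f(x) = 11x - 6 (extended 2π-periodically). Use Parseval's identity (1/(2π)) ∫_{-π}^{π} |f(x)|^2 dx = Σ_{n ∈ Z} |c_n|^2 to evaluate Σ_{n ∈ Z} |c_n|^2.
Σ |c_n|^2 = 121π^2/3 + 36

Expand and integrate term by term over [-π, π]:
  ∫ (11x)^2 dx = 121·(2π^3/3); ∫ 2·11·(-6)·x dx = 0 (odd integrand); ∫ (-6)^2 dx = 36·2π.
So (1/(2π)) ∫_{-π}^{π} (11x - 6)^2 dx = 121π^2/3 + 36 = 121π^2/3 + 36.
Parseval ⇒ Σ |c_n|^2 = 121π^2/3 + 36.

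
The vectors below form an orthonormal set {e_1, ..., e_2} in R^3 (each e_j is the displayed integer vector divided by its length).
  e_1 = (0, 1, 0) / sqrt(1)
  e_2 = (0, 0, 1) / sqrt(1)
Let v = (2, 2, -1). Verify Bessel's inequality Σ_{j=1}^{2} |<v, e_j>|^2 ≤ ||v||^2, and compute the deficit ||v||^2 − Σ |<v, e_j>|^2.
Σ |<v, e_j>|^2 = 5; ||v||^2 = 9; deficit = 4

Write each e_j = u_j / sqrt(<u_j, u_j>) where u_j is the displayed integer vector. Then <v, e_j> = <v, u_j> / sqrt(<u_j, u_j>), so |<v, e_j>|^2 = <v, u_j>^2 / <u_j, u_j>.
Coefficients: <v, e_1> = 2/sqrt(1), <v, e_2> = -1/sqrt(1).
Square and sum: Σ |<v, e_j>|^2 = 5.
Compute ||v||^2 = v·v = 9.
Deficit = 9 − 5 = 4 ≥ 0, confirming Bessel's inequality. (The deficit equals ||v − Σ <v,e_j> e_j||^2, the squared distance from v to span{e_j}.)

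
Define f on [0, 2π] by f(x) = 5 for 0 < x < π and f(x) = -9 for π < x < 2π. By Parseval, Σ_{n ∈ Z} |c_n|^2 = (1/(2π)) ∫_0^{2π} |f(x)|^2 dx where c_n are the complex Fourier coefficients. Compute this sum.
Σ |c_n|^2 = 53

Parseval equates the L^2 energy of f (normalised by 1/(2π)) with the ℓ^2 sum of its Fourier coefficients: (1/(2π)) ∫_0^{2π} |f|^2 = Σ |c_n|^2.
Compute the left side: (1/(2π)) [∫_0^π 5^2 dx + ∫_π^{2π} (-9)^2 dx] = (1/(2π)) · (25π + 81π) = (25 + 81)/2 = 53.
So Σ_{n ∈ Z} |c_n|^2 = 53.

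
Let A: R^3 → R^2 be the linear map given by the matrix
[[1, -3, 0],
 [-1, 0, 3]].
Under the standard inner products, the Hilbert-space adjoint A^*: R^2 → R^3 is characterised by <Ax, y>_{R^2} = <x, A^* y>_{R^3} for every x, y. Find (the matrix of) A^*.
A^* = A^T =
[[1, -1],
 [-3, 0],
 [0, 3]]

For real matrices with standard dot products, the defining identity <Ax, y> = <x, A^* y> gives (Ax)^T y = x^T (A^*) y, i.e. x^T A^T y = x^T (A^*) y. Since this holds for all x, y, we must have A^* = A^T. Therefore
A^* =
[[1, -1],
 [-3, 0],
 [0, 3]].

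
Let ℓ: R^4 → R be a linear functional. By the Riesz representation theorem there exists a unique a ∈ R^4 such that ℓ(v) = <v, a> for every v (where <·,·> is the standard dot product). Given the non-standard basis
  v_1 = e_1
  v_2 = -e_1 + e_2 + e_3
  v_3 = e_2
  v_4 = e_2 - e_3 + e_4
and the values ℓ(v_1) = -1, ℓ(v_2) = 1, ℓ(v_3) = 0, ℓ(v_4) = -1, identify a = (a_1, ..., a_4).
a = (-1, 0, 0, -1)

Write a = (a_1, ..., a_4) in the standard basis. For each basis vector v_i, ℓ(v_i) = <v_i, a> is a linear equation in the a_j's. Collect the n equations into a matrix system V a = ℓ, where row i of V is v_i (expressed in the standard basis). Since V is invertible (lower-triangular with 1s on the diagonal, up to permutation), solve by back-substitution:
  V =
[[1, 0, 0, 0],
 [-1, 1, 1, 0],
 [0, 1, 0, 0],
 [0, 1, -1, 1]]
  V a = (-1, 1, 0, -1)
Solving gives a = (-1, 0, 0, -1).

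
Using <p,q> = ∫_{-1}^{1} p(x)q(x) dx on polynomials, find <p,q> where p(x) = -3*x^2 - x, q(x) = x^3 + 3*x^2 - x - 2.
<p,q> = 2/3

Expand the product: p(x)·q(x) = -3*x^5 - 10*x^4 + 7*x^2 + 2*x.
∫_{-1}^{1} of each monomial x^k gives [2/(k+1) if k even, 0 if k odd]. Integrating term-by-term (or equivalently evaluating the antiderivative F(x) = -x^6/2 - 2*x^5 + 7*x^3/3 + x^2 at the endpoints):
  F(1) − F(−1) = 5/6 − (1/6) = 2/3.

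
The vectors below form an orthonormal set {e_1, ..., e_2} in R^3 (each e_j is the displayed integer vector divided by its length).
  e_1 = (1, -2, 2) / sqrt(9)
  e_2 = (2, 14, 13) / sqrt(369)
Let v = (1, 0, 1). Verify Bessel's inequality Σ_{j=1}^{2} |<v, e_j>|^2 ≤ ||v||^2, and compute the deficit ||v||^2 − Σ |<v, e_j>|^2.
Σ |<v, e_j>|^2 = 66/41; ||v||^2 = 2; deficit = 16/41

Write each e_j = u_j / sqrt(<u_j, u_j>) where u_j is the displayed integer vector. Then <v, e_j> = <v, u_j> / sqrt(<u_j, u_j>), so |<v, e_j>|^2 = <v, u_j>^2 / <u_j, u_j>.
Coefficients: <v, e_1> = 3/sqrt(9), <v, e_2> = 15/sqrt(369).
Square and sum: Σ |<v, e_j>|^2 = 66/41.
Compute ||v||^2 = v·v = 2.
Deficit = 2 − 66/41 = 16/41 ≥ 0, confirming Bessel's inequality. (The deficit equals ||v − Σ <v,e_j> e_j||^2, the squared distance from v to span{e_j}.)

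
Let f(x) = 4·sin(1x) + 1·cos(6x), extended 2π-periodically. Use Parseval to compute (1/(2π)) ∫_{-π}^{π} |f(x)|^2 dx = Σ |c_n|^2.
Σ |c_n|^2 = 17/2

Expand |f|^2 and use orthogonality of {sin(nx), cos(mx)} on [-π, π]:
  ∫_{-π}^{π} sin(nx)^2 dx = π, ∫ cos(mx)^2 dx = π, and cross terms integrate to 0.
So ∫_{-π}^{π} f(x)^2 dx = 4^2 · π + 1^2 · π = (16 + 1)π.
Divide by 2π: (16 + 1)/2 = 17/2.
By Parseval, this equals Σ |c_n|^2.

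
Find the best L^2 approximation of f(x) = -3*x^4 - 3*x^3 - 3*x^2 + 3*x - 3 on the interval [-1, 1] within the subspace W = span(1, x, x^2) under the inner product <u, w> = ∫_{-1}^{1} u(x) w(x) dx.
g(x) = -39*x^2/7 + 6*x/5 - 96/35

The best approximation g ∈ W is the orthogonal projection of f onto W. Writing g = a_0 + a_1 x + a_2 x^2, the coefficients solve the normal equations G · a = b where
  G_{ij} = <φ_i, φ_j> and b_i = <f, φ_i>, with φ_0 = 1, φ_1 = x, φ_2 = x^2.
G =
  [2, 0, 2/3]
  [0, 2/3, 0]
  [2/3, 0, 2/5],
b = (-46/5, 4/5, -142/35).
Solving gives a_0 = -96/35, a_1 = 6/5, a_2 = -39/7, so
  g(x) = -39*x^2/7 + 6*x/5 - 96/35.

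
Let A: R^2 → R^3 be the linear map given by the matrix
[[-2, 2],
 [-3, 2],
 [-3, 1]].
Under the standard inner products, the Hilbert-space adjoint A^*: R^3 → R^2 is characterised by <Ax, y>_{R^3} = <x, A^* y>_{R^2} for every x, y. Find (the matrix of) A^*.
A^* = A^T =
[[-2, -3, -3],
 [2, 2, 1]]

For real matrices with standard dot products, the defining identity <Ax, y> = <x, A^* y> gives (Ax)^T y = x^T (A^*) y, i.e. x^T A^T y = x^T (A^*) y. Since this holds for all x, y, we must have A^* = A^T. Therefore
A^* =
[[-2, -3, -3],
 [2, 2, 1]].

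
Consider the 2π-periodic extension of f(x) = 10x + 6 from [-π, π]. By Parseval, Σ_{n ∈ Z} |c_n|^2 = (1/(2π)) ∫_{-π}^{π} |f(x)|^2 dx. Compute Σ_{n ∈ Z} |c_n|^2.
Σ |c_n|^2 = 100π^2/3 + 36

Expand and integrate term by term over [-π, π]:
  ∫ (10x)^2 dx = 100·(2π^3/3); ∫ 2·10·(6)·x dx = 0 (odd integrand); ∫ 6^2 dx = 36·2π.
So (1/(2π)) ∫_{-π}^{π} (10x + 6)^2 dx = 100π^2/3 + 36 = 100π^2/3 + 36.
Parseval ⇒ Σ |c_n|^2 = 100π^2/3 + 36.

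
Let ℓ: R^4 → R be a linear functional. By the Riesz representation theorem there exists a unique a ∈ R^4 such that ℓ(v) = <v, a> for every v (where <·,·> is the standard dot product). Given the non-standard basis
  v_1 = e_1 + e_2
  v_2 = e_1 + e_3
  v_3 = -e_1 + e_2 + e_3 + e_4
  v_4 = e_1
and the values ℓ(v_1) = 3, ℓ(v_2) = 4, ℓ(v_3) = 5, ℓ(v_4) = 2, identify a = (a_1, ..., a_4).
a = (2, 1, 2, 4)

Write a = (a_1, ..., a_4) in the standard basis. For each basis vector v_i, ℓ(v_i) = <v_i, a> is a linear equation in the a_j's. Collect the n equations into a matrix system V a = ℓ, where row i of V is v_i (expressed in the standard basis). Since V is invertible (lower-triangular with 1s on the diagonal, up to permutation), solve by back-substitution:
  V =
[[1, 1, 0, 0],
 [1, 0, 1, 0],
 [-1, 1, 1, 1],
 [1, 0, 0, 0]]
  V a = (3, 4, 5, 2)
Solving gives a = (2, 1, 2, 4).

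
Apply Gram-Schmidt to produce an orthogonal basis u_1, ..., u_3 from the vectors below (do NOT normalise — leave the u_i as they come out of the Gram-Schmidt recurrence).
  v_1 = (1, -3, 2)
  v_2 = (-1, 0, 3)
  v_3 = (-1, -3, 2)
Orthogonal basis:
  u_1 = (1, -3, 2)
  u_2 = (-19/14, 15/14, 16/7)
  u_3 = (-162/115, -18/23, -54/115)

Apply the Gram-Schmidt recurrence
  u_1 = v_1
  u_i = v_i − Σ_{j<i} ((v_i · u_j) / (u_j · u_j)) · u_j.

Step by step this gives:
  u_1 = (1, -3, 2)
  u_2 = (-19/14, 15/14, 16/7)
  u_3 = (-162/115, -18/23, -54/115)

Orthogonality check:
  u_2 · u_1 = 0 (should be 0)
  u_3 · u_1 = 0 (should be 0)
  u_3 · u_2 = 0 (should be 0)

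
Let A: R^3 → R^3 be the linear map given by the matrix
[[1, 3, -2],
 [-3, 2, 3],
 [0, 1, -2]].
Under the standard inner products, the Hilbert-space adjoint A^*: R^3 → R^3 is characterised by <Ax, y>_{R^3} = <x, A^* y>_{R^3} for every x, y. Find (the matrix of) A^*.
A^* = A^T =
[[1, -3, 0],
 [3, 2, 1],
 [-2, 3, -2]]

For real matrices with standard dot products, the defining identity <Ax, y> = <x, A^* y> gives (Ax)^T y = x^T (A^*) y, i.e. x^T A^T y = x^T (A^*) y. Since this holds for all x, y, we must have A^* = A^T. Therefore
A^* =
[[1, -3, 0],
 [3, 2, 1],
 [-2, 3, -2]].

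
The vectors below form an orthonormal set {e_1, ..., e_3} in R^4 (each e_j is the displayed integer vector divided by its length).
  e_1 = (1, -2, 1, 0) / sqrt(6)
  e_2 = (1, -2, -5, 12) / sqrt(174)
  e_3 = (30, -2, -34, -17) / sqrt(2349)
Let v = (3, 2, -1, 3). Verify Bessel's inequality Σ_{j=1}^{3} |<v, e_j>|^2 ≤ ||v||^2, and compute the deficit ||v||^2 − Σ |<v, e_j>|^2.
Σ |<v, e_j>|^2 = 107/9; ||v||^2 = 23; deficit = 100/9

Write each e_j = u_j / sqrt(<u_j, u_j>) where u_j is the displayed integer vector. Then <v, e_j> = <v, u_j> / sqrt(<u_j, u_j>), so |<v, e_j>|^2 = <v, u_j>^2 / <u_j, u_j>.
Coefficients: <v, e_1> = -2/sqrt(6), <v, e_2> = 40/sqrt(174), <v, e_3> = 69/sqrt(2349).
Square and sum: Σ |<v, e_j>|^2 = 107/9.
Compute ||v||^2 = v·v = 23.
Deficit = 23 − 107/9 = 100/9 ≥ 0, confirming Bessel's inequality. (The deficit equals ||v − Σ <v,e_j> e_j||^2, the squared distance from v to span{e_j}.)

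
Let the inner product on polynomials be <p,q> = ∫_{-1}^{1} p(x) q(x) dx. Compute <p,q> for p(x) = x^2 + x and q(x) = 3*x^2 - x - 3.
<p,q> = -22/15

Expand the product: p(x)·q(x) = 3*x^4 + 2*x^3 - 4*x^2 - 3*x.
∫_{-1}^{1} of each monomial x^k gives [2/(k+1) if k even, 0 if k odd]. Integrating term-by-term (or equivalently evaluating the antiderivative F(x) = 3*x^5/5 + x^4/2 - 4*x^3/3 - 3*x^2/2 at the endpoints):
  F(1) − F(−1) = -26/15 − (-4/15) = -22/15.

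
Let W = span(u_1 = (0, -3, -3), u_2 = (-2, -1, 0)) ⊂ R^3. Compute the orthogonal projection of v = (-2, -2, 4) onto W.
proj_W(v) = (-28/9, 2/9, 16/9)

Set up U = [u_1 | ... | u_2] ∈ R^(3×2). The projector onto W = col(U) is P = U (U^T U)^(-1) U^T.
Compute U^T U =
  [18, 3]
  [3, 5],
and U^T v = (-6, 6).
Solve U^T U · c = U^T v for the coefficients: c = (-16/27, 14/9). The projection is proj_W(v) = U c.
Check: (v - proj_W(v)) · u_1 = 0  (should be 0).
Check: (v - proj_W(v)) · u_2 = 0  (should be 0).
Result: proj_W(v) = (-28/9, 2/9, 16/9).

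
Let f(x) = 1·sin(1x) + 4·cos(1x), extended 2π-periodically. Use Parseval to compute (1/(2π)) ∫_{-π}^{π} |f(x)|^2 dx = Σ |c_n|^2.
Σ |c_n|^2 = 17/2

Expand |f|^2 and use orthogonality of {sin(nx), cos(mx)} on [-π, π]:
  ∫_{-π}^{π} sin(nx)^2 dx = π, ∫ cos(mx)^2 dx = π, and cross terms integrate to 0.
So ∫_{-π}^{π} f(x)^2 dx = 1^2 · π + 4^2 · π = (1 + 16)π.
Divide by 2π: (1 + 16)/2 = 17/2.
By Parseval, this equals Σ |c_n|^2.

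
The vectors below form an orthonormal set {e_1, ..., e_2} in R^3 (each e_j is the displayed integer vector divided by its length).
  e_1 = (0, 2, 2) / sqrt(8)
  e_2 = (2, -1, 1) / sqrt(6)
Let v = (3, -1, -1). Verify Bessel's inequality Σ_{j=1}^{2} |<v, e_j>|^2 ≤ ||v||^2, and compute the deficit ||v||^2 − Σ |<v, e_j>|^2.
Σ |<v, e_j>|^2 = 8; ||v||^2 = 11; deficit = 3

Write each e_j = u_j / sqrt(<u_j, u_j>) where u_j is the displayed integer vector. Then <v, e_j> = <v, u_j> / sqrt(<u_j, u_j>), so |<v, e_j>|^2 = <v, u_j>^2 / <u_j, u_j>.
Coefficients: <v, e_1> = -4/sqrt(8), <v, e_2> = 6/sqrt(6).
Square and sum: Σ |<v, e_j>|^2 = 8.
Compute ||v||^2 = v·v = 11.
Deficit = 11 − 8 = 3 ≥ 0, confirming Bessel's inequality. (The deficit equals ||v − Σ <v,e_j> e_j||^2, the squared distance from v to span{e_j}.)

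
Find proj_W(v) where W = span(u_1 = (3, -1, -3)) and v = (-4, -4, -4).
proj_W(v) = (12/19, -4/19, -12/19)

Set up U = [u_1 | ... | u_1] ∈ R^(3×1). The projector onto W = col(U) is P = U (U^T U)^(-1) U^T.
Compute U^T U =
  [19],
and U^T v = (4).
Solve U^T U · c = U^T v for the coefficients: c = (4/19). The projection is proj_W(v) = U c.
Check: (v - proj_W(v)) · u_1 = 0  (should be 0).
Result: proj_W(v) = (12/19, -4/19, -12/19).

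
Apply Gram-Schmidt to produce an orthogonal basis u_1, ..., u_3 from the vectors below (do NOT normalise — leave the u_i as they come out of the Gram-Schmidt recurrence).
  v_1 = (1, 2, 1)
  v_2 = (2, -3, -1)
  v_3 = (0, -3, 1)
Orthogonal basis:
  u_1 = (1, 2, 1)
  u_2 = (17/6, -4/3, -1/6)
  u_3 = (-16/59, -48/59, 112/59)

Apply the Gram-Schmidt recurrence
  u_1 = v_1
  u_i = v_i − Σ_{j<i} ((v_i · u_j) / (u_j · u_j)) · u_j.

Step by step this gives:
  u_1 = (1, 2, 1)
  u_2 = (17/6, -4/3, -1/6)
  u_3 = (-16/59, -48/59, 112/59)

Orthogonality check:
  u_2 · u_1 = 0 (should be 0)
  u_3 · u_1 = 0 (should be 0)
  u_3 · u_2 = 0 (should be 0)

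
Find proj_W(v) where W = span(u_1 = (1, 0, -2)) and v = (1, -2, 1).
proj_W(v) = (-1/5, 0, 2/5)

Set up U = [u_1 | ... | u_1] ∈ R^(3×1). The projector onto W = col(U) is P = U (U^T U)^(-1) U^T.
Compute U^T U =
  [5],
and U^T v = (-1).
Solve U^T U · c = U^T v for the coefficients: c = (-1/5). The projection is proj_W(v) = U c.
Check: (v - proj_W(v)) · u_1 = 0  (should be 0).
Result: proj_W(v) = (-1/5, 0, 2/5).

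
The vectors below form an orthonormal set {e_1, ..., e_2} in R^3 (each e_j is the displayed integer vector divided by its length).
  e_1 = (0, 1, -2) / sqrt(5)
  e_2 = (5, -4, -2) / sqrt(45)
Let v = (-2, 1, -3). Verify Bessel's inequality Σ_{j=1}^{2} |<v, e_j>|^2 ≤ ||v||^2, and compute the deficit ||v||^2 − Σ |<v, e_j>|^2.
Σ |<v, e_j>|^2 = 101/9; ||v||^2 = 14; deficit = 25/9

Write each e_j = u_j / sqrt(<u_j, u_j>) where u_j is the displayed integer vector. Then <v, e_j> = <v, u_j> / sqrt(<u_j, u_j>), so |<v, e_j>|^2 = <v, u_j>^2 / <u_j, u_j>.
Coefficients: <v, e_1> = 7/sqrt(5), <v, e_2> = -8/sqrt(45).
Square and sum: Σ |<v, e_j>|^2 = 101/9.
Compute ||v||^2 = v·v = 14.
Deficit = 14 − 101/9 = 25/9 ≥ 0, confirming Bessel's inequality. (The deficit equals ||v − Σ <v,e_j> e_j||^2, the squared distance from v to span{e_j}.)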